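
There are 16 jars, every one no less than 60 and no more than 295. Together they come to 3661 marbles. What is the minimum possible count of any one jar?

To make one jar as small as possible, make the other 15 as large as possible.
The other 15 can take up 15 × 295 = 4425 ≥ 3661 − 60, so one jar can sit at its floor of 60.
Achievable: one at 60 and the other 15 totalling 3601, which fits since 15 × 60 ≤ 3601 ≤ 15 × 295.

60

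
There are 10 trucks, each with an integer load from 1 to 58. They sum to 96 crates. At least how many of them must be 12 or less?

Let j be the number exceeding 12. Then the total is ≥ 13·j + 1·(10 − j) = 10 + 12j.
So 12j ≤ 86 and j ≤ 7; hence at least 10 − 7 = 3 are ≤ 12.
Exactly 3 works: 3 values at 1 and 7 at 13 total 94; raise one of the low values by 2 (still ≤ 12) to hit 96.

3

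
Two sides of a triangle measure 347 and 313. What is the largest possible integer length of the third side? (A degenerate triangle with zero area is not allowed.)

659

The third side must be less than 347 + 313 = 660.
The largest integer below 660 is 659.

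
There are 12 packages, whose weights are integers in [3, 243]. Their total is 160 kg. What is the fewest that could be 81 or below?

Let j be the number exceeding 81. Then the total is ≥ 82·j + 3·(12 − j) = 36 + 79j.
So 79j ≤ 124 and j ≤ 1; hence at least 12 − 1 = 11 are ≤ 81.
Exactly 11 works: 11 values at 3 and 1 at 82 total 115; raise one of the low values by 45 (still ≤ 81) to hit 160.

11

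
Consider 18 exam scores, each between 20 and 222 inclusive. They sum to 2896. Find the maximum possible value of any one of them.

222

Maximizing one value means minimizing the remaining 17.
The other 17 contribute at least 17 × 20 = 340, leaving at most 2896 − 340 = 2556.
But each score is capped at 222, so the maximum is 222.
Achievable: one at 222 and the other 17 totalling 2674, which fits since 17 × 20 ≤ 2674 ≤ 17 × 222.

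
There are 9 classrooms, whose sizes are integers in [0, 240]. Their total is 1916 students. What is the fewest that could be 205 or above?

3

Each value short of 205 is at most 204, costing at least 240 − 204 = 36 against the maximum total of 2160.
We can afford to lose at most 2160 − 1916 = 244, so at most ⌊244/36⌋ = 6 fall short, and at least 3 are ≥ 205.
Exactly 3 works: 3 values at 240 and 6 at 204 total 1944; lower one of the high values by 28 (still ≥ 205) to hit 1916.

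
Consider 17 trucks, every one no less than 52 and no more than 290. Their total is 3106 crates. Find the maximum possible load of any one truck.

290

To make one truck as large as possible, make the other 16 as small as possible.
The other 16 contribute at least 16 × 52 = 832, leaving at most 3106 − 832 = 2274.
But each truck is capped at 290, so the maximum is 290.
Achievable: one at 290 and the other 16 totalling 2816, which fits since 16 × 52 ≤ 2816 ≤ 16 × 290.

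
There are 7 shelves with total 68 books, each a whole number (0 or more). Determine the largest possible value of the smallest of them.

9

The 7 values sum to 68, so their minimum is at most ⌊68/7⌋ = 9.
Achievable: 2 of them at 9 and 5 at 10 total 68.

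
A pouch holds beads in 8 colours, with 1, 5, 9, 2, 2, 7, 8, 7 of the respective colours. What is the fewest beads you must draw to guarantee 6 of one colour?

31

In the worst case you take as many as possible of each colour without reaching 6: 1 + 5 + 5 + 2 + 2 + 5 + 5 + 5 = 30.
The next one must give 6 of some colour, so 30 + 1 = 31.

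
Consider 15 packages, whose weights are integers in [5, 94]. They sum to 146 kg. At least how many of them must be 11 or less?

Each value above 11 is at least 12, contributing at least 12 − 5 = 7 above the floor 5.
The sum exceeds the floor total 75 by 71, so at most ⌊71/7⌋ = 10 exceed 11, and at least 5 are ≤ 11.
Exactly 5 works: 5 values at 5 and 10 at 12 total 145; raise one of the low values by 1 (still ≤ 11) to hit 146.

5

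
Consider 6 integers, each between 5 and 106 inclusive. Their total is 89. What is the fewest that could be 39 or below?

Each value above 39 is at least 40, contributing at least 40 − 5 = 35 above the floor 5.
The sum exceeds the floor total 30 by 59, so at most ⌊59/35⌋ = 1 exceed 39, and at least 5 are ≤ 39.
Exactly 5 works: 5 values at 5 and 1 at 40 total 65; raise one of the low values by 24 (still ≤ 39) to hit 89.

5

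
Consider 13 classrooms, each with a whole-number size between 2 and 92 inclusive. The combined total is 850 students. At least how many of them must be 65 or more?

1

Suppose at most 13 − j of them reach 65; then j values are ≤ 64 and the rest ≤ 92.
The total is then ≤ 64·j + 92·(13 − j) = 1196 − 28j. For this to be ≥ 850 we need j ≤ 12, so at least 13 − 12 = 1 must reach 65.
Exactly 1 works: 1 value at 92 and 12 at 64 total 860; lower one of the high values by 10 (still ≥ 65) to hit 850.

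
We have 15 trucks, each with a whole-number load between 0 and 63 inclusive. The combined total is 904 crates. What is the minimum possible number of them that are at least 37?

14

Each value short of 37 is at most 36, costing at least 63 − 36 = 27 against the maximum total of 945.
We can afford to lose at most 945 − 904 = 41, so at most ⌊41/27⌋ = 1 fall short, and at least 14 are ≥ 37.
Exactly 14 works: 14 values at 63 and 1 at 36 total 918; lower one of the high values by 14 (still ≥ 37) to hit 904.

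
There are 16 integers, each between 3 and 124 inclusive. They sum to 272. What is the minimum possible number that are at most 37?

10

Let j be the number exceeding 37. Then the total is ≥ 38·j + 3·(16 − j) = 48 + 35j.
So 35j ≤ 224 and j ≤ 6; hence at least 16 − 6 = 10 are ≤ 37.
Exactly 10 works: 10 values at 3 and 6 at 38 total 258; raise one of the low values by 14 (still ≤ 37) to hit 272.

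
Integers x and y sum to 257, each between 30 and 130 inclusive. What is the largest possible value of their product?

16512

With x + y fixed, xy peaks when the two are closest together.
Taking x = 128 and y = 129 (both in [30, 130]) gives xy = 16512.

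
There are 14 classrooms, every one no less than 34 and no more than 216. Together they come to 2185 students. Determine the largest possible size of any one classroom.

216

To make one classroom as large as possible, make the other 13 as small as possible.
The other 13 contribute at least 13 × 34 = 442, leaving at most 2185 − 442 = 1743.
But each classroom is capped at 216, so the maximum is 216.
Achievable: one at 216 and the other 13 totalling 1969, which fits since 13 × 34 ≤ 1969 ≤ 13 × 216.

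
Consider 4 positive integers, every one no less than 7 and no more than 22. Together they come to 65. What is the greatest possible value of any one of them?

22

Maximizing one value means minimizing the remaining 3.
The other 3 contribute at least 3 × 7 = 21, leaving at most 65 − 21 = 44.
But each integer is capped at 22, so the maximum is 22.
Achievable: one at 22 and the other 3 totalling 43, which fits since 3 × 7 ≤ 43 ≤ 3 × 22.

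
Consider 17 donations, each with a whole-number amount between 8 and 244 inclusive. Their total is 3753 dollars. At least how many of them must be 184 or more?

If only k of them are at least 184, the other 17 − k are at most 183, so the total is at most k·244 + (17 − k)·183.
This must reach 3753, so k·244 + (17 − k)·183 ≥ 3753, giving k ≥ 11.
Exactly 11 works: 11 values at 244 and 6 at 183 total 3782; lower one of the high values by 29 (still ≥ 184) to hit 3753.

11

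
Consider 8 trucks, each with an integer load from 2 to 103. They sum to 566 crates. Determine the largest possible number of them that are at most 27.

3

Suppose k of them are at most 27. Those contribute at most 27 each and the rest at most 103 each.
So the total is at most 27k + 103(8 − k) = 824 − 76k. This must still be ≥ 566, so k ≤ 3.
k = 3 is achieved by 3 values at 27 and 5 at 103, total 596; lower one of the 103's by 30 (still > 27) to reach 566.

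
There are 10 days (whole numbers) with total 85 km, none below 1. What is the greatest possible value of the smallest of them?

8

The 10 values sum to 85, so their minimum is at most ⌊85/10⌋ = 8.
Achievable: 5 of them at 8 and 5 at 9 total 85.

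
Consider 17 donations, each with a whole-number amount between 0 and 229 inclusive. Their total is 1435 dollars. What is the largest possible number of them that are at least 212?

With k values at 212 or above and the rest at least 0, the sum is at least 0 + 212k.
Since the sum is 1435, we need 212k ≤ 1435, i.e. k ≤ 6.
k = 6 is achieved by 6 values at 212 and 11 at 0, total 1272; add 163 to one value (staying below 212) to reach 1435.

6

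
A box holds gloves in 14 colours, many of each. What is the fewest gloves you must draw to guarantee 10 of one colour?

127

In the worst case you draw 9 of each of the 14 colours: 14 × 9 = 126.
One more forces 10 of some colour, so 126 + 1 = 127.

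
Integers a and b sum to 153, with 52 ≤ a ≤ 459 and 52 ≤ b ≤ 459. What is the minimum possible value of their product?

5252

For a fixed sum, ab is smallest when a and b are as far apart as possible.
At the endpoint a = 52, b = 153 − 52 = 101, so ab = 52 × 101 = 5252.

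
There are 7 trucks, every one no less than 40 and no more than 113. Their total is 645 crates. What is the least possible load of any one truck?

To make one truck as small as possible, make the other 6 as large as possible.
The other 6 can take up 6 × 113 = 678 ≥ 645 − 40, so one truck can sit at its floor of 40.
Achievable: one at 40 and the other 6 totalling 605, which fits since 6 × 40 ≤ 605 ≤ 6 × 113.

40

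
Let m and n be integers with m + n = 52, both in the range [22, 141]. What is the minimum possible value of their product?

For a fixed sum, mn is smallest when m and n are as far apart as possible.
At the endpoint m = 22, n = 52 − 22 = 30, so mn = 22 × 30 = 660.

660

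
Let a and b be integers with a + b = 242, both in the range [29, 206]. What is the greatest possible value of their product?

14641

ab = a(242 − a) is maximized when a is as near 242/2 as the bounds allow.
Taking a = 121 and b = 121 (both in [29, 206]) gives ab = 14641.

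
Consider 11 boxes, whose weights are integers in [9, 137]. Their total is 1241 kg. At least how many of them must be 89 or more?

Each value short of 89 is at most 88, costing at least 137 − 88 = 49 against the maximum total of 1507.
We can afford to lose at most 1507 − 1241 = 266, so at most ⌊266/49⌋ = 5 fall short, and at least 6 are ≥ 89.
Exactly 6 works: 6 values at 137 and 5 at 88 total 1262; lower one of the high values by 21 (still ≥ 89) to hit 1241.

6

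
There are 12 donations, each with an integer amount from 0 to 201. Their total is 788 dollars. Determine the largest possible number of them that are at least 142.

Suppose k of them are at least 142. Those contribute at least 142 each and the other 12 − k at least 0 each.
So the total is at least 142k + 0(12 − k) = 0 + 142k. This must be ≤ 788, giving k ≤ 5.
k = 5 is achieved by 5 values at 142 and 7 at 0, total 710; add 78 to one value (staying below 142) to reach 788.

5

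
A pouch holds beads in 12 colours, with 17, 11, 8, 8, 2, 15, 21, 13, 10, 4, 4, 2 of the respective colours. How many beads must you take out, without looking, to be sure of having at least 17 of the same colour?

110

In the worst case you take as many as possible of each colour without reaching 17: 16 + 11 + 8 + 8 + 2 + 15 + 16 + 13 + 10 + 4 + 4 + 2 = 109.
The next one must give 17 of some colour, so 109 + 1 = 110.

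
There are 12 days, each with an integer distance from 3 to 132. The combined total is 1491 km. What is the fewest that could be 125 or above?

Each value short of 125 is at most 124, costing at least 132 − 124 = 8 against the maximum total of 1584.
We can afford to lose at most 1584 − 1491 = 93, so at most ⌊93/8⌋ = 11 fall short, and at least 1 are ≥ 125.
Exactly 1 works: 1 value at 132 and 11 at 124 total 1496; lower one of the high values by 5 (still ≥ 125) to hit 1491.

1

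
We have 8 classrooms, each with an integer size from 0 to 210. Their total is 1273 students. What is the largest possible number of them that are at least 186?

6

With k values at 186 or above and the rest at least 0, the sum is at least 0 + 186k.
Since the sum is 1273, we need 186k ≤ 1273, i.e. k ≤ 6.
k = 6 is achieved by 6 values at 186 and 2 at 0, total 1116; add 157 to one value (staying below 186) to reach 1273.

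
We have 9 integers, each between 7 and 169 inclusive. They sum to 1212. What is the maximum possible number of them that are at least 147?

If k of the values are ≥ 147, the total is ≥ 147k + 7(9 − k).
Setting 147k + 7(9 − k) ≤ 1212 gives 140k ≤ 1149, so k ≤ 8.
k = 8 is achieved by 8 values at 147 and 1 at 7, total 1183; add 29 to one value (staying below 147) to reach 1212.

8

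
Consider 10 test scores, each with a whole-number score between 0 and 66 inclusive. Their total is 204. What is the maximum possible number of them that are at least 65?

3

If k of the values are ≥ 65, the total is ≥ 65k + 0(10 − k).
Setting 65k + 0(10 − k) ≤ 204 gives 65k ≤ 204, so k ≤ 3.
k = 3 is achieved by 3 values at 65 and 7 at 0, total 195; add 9 to one value (staying below 65) to reach 204.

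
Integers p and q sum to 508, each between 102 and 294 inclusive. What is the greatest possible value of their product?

For a fixed sum, the product pq is largest when p and q are as close as possible.
Taking p = 254 and q = 254 (both in [102, 294]) gives pq = 64516.

64516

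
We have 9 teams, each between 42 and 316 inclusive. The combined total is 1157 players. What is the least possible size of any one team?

Minimizing one value means maximizing the remaining 8.
The other 8 can take up 8 × 316 = 2528 ≥ 1157 − 42, so one team can sit at its floor of 42.
Achievable: one at 42 and the other 8 totalling 1115, which fits since 8 × 42 ≤ 1115 ≤ 8 × 316.

42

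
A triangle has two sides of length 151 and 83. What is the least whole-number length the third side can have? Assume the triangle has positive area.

The third side must exceed |151 − 83| = 68.
The smallest integer above 68 is 69.

69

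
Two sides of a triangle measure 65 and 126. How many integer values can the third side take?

129

The triangle inequality gives |65 − 126| < c < 65 + 126, i.e. 61 < c < 191.
So c can be any integer from 62 to 190: 129 values.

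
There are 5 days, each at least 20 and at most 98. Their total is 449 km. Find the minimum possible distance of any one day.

To make one day as small as possible, make the other 4 as large as possible.
The other 4 contribute at most 4 × 98 = 392, leaving at least 449 − 392 = 57.
Since 57 ≥ 20, this is achievable: one at 57 and 4 at 98.

57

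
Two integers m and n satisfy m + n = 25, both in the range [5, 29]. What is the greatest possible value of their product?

156

With m + n fixed, mn peaks when the two are closest together.
Taking m = 12 and n = 13 (both in [5, 29]) gives mn = 156.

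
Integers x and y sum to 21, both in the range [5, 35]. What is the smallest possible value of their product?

Since x + y is fixed, pushing one of them to its bound minimizes the product.
At the endpoint x = 5, y = 21 − 5 = 16, so xy = 5 × 16 = 80.

80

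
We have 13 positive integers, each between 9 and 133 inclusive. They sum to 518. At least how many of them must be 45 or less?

Let j be the number exceeding 45. Then the total is ≥ 46·j + 9·(13 − j) = 117 + 37j.
So 37j ≤ 401 and j ≤ 10; hence at least 13 − 10 = 3 are ≤ 45.
Exactly 3 works: 3 values at 9 and 10 at 46 total 487; raise one of the low values by 31 (still ≤ 45) to hit 518.

3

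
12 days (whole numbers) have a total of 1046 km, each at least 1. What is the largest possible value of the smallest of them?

87

The 12 values sum to 1046, so their minimum is at most ⌊1046/12⌋ = 87.
Equality holds with 10 values of 87 and 2 values of 88.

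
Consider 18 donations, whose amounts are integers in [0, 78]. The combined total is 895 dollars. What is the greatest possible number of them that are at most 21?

Each value at 21 or below falls at least 78 − 21 = 57 short of the ceiling 78.
The ceiling total is 18 × 78 = 1404, and we need 895, so at most ⌊(1404 − 895)/57⌋ = 8 can be that low.
k = 8 is achieved by 8 values at 21 and 10 at 78, total 948; lower one of the 78's by 53 (still > 21) to reach 895.

8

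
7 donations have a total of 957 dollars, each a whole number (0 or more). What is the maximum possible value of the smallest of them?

The 7 values sum to 957, so their minimum is at most ⌊957/7⌋ = 136.
Taking 2 copies of 136 and 5 copies of 137 gives exactly 957, so 136 is attained.

136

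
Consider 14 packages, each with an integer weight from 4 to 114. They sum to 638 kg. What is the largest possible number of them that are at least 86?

7

With k values at 86 or above and the rest at least 4, the sum is at least 56 + 82k.
Since the sum is 638, we need 82k ≤ 582, i.e. k ≤ 7.
k = 7 is achieved by 7 values at 86 and 7 at 4, total 630; add 8 to one value (staying below 86) to reach 638.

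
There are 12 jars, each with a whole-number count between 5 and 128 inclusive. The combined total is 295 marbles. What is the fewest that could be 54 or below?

8

Each value above 54 is at least 55, contributing at least 55 − 5 = 50 above the floor 5.
The sum exceeds the floor total 60 by 235, so at most ⌊235/50⌋ = 4 exceed 54, and at least 8 are ≤ 54.
Exactly 8 works: 8 values at 5 and 4 at 55 total 260; raise one of the low values by 35 (still ≤ 54) to hit 295.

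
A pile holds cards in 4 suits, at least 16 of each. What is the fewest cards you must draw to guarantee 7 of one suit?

You could draw 6 of every suit without reaching 7 of any — 24 in all.
One more forces 7 of some suit, so 24 + 1 = 25.

25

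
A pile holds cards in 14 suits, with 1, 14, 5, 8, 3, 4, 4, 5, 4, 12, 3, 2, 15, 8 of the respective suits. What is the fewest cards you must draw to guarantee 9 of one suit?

In the worst case you take as many as possible of each suit without reaching 9: 1 + 8 + 5 + 8 + 3 + 4 + 4 + 5 + 4 + 8 + 3 + 2 + 8 + 8 = 71.
The next one must give 9 of some suit, so 71 + 1 = 72.

72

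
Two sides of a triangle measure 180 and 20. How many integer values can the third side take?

39

The triangle inequality gives |180 − 20| < c < 180 + 20, i.e. 160 < c < 200.
So c can be any integer from 161 to 199: 39 values.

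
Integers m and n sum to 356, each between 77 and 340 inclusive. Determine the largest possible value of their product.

With m + n fixed, mn peaks when the two are closest together.
Taking m = 178 and n = 178 (both in [77, 340]) gives mn = 31684.

31684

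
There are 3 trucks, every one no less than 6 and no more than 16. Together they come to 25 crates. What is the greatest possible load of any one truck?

Maximizing one value means minimizing the remaining 2.
The other 2 contribute at least 2 × 6 = 12, leaving at most 25 − 12 = 13.
Since 13 ≤ 16, this is achievable: one at 13 and 2 at 6.

13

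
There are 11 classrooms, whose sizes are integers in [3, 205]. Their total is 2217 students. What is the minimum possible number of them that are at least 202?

If only k of them are at least 202, the other 11 − k are at most 201, so the total is at most k·205 + (11 − k)·201.
This must reach 2217, so k·205 + (11 − k)·201 ≥ 2217, giving k ≥ 2.
Exactly 2 works: 2 values at 205 and 9 at 201 total 2219; lower one of the high values by 2 (still ≥ 202) to hit 2217.

2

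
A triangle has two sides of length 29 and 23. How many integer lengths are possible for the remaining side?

45

The triangle inequality gives |29 − 23| < c < 29 + 23, i.e. 6 < c < 52.
So c can be any integer from 7 to 51: 45 values.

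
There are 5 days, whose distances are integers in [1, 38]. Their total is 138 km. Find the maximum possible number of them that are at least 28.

4

Suppose k of them are at least 28. Those contribute at least 28 each and the other 5 − k at least 1 each.
So the total is at least 28k + 1(5 − k) = 5 + 27k. This must be ≤ 138, giving k ≤ 4.
k = 4 is achieved by 4 values at 28 and 1 at 1, total 113; add 25 to one value (staying below 28) to reach 138.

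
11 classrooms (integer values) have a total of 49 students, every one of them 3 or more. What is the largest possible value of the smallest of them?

The 11 values sum to 49, so their minimum is at most ⌊49/11⌋ = 4.
Taking 6 copies of 4 and 5 copies of 5 gives exactly 49, so 4 is attained.

4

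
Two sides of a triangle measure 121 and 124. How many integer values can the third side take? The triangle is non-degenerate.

The triangle inequality gives |121 − 124| < c < 121 + 124, i.e. 3 < c < 245.
So c can be any integer from 4 to 244: 241 values.

241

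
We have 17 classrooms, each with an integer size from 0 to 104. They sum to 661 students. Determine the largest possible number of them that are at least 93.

If k of the values are ≥ 93, the total is ≥ 93k + 0(17 − k).
Setting 93k + 0(17 − k) ≤ 661 gives 93k ≤ 661, so k ≤ 7.
k = 7 is achieved by 7 values at 93 and 10 at 0, total 651; add 10 to one value (staying below 93) to reach 661.

7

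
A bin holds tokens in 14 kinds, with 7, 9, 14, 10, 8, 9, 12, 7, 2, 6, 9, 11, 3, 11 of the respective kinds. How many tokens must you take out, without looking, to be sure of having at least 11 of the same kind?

111

In the worst case you take as many as possible of each kind without reaching 11: 7 + 9 + 10 + 10 + 8 + 9 + 10 + 7 + 2 + 6 + 9 + 10 + 3 + 10 = 110.
The next one must give 11 of some kind, so 110 + 1 = 111.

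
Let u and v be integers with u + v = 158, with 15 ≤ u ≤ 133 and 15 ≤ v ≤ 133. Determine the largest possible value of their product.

For a fixed sum, the product uv is largest when u and v are as close as possible.
Taking u = 79 and v = 79 (both in [15, 133]) gives uv = 6241.

6241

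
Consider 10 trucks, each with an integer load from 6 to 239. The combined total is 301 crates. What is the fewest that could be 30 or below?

If only k of them are at most 30, the other 10 − k are at least 31, so the total is at least (10 − k)·31 + k·6.
This is ≤ 301, so (10 − k)·31 + 6k ≤ 301, which gives k ≥ 1.
Exactly 1 works: 1 value at 6 and 9 at 31 total 285; raise one of the low values by 16 (still ≤ 30) to hit 301.

1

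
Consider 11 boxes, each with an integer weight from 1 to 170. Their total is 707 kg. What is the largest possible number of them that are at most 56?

10

Each value at 56 or below falls at least 170 − 56 = 114 short of the ceiling 170.
The ceiling total is 11 × 170 = 1870, and we need 707, so at most ⌊(1870 − 707)/114⌋ = 10 can be that low.
k = 10 is achieved by 10 values at 56 and 1 at 170, total 730; lower one of the 170's by 23 (still > 56) to reach 707.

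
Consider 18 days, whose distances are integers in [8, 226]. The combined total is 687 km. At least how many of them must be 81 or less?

If only k of them are at most 81, the other 18 − k are at least 82, so the total is at least (18 − k)·82 + k·8.
This is ≤ 687, so (18 − k)·82 + 8k ≤ 687, which gives k ≥ 11.
Exactly 11 works: 11 values at 8 and 7 at 82 total 662; raise one of the low values by 25 (still ≤ 81) to hit 687.

11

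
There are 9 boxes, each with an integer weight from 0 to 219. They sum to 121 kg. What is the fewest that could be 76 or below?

Each value above 76 is at least 77, contributing at least 77 − 0 = 77 above the floor 0.
The sum exceeds the floor total 0 by 121, so at most ⌊121/77⌋ = 1 exceed 76, and at least 8 are ≤ 76.
Exactly 8 works: 8 values at 0 and 1 at 77 total 77; raise one of the low values by 44 (still ≤ 76) to hit 121.

8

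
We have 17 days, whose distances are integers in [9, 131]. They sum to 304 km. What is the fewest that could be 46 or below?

Let j be the number exceeding 46. Then the total is ≥ 47·j + 9·(17 − j) = 153 + 38j.
So 38j ≤ 151 and j ≤ 3; hence at least 17 − 3 = 14 are ≤ 46.
Exactly 14 works: 14 values at 9 and 3 at 47 total 267; raise one of the low values by 37 (still ≤ 46) to hit 304.

14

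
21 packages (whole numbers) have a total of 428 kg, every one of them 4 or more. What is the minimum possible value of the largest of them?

21

The 21 values sum to 428, so their maximum is at least ⌈428/21⌉ = 21.
Equality holds with 8 values of 21 and 13 values of 20.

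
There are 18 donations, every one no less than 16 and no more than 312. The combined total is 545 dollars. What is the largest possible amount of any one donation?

Maximizing one value means minimizing the remaining 17.
The other 17 contribute at least 17 × 16 = 272, leaving at most 545 − 272 = 273.
Since 273 ≤ 312, this is achievable: one at 273 and 17 at 16.

273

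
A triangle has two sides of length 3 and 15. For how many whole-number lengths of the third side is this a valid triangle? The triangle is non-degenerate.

5

The triangle inequality gives |3 − 15| < c < 3 + 15, i.e. 12 < c < 18.
So c can be any integer from 13 to 17: 5 values.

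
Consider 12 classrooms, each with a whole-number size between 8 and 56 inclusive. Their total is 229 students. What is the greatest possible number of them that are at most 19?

11

Each value at 19 or below falls at least 56 − 19 = 37 short of the ceiling 56.
The ceiling total is 12 × 56 = 672, and we need 229, so at most ⌊(672 − 229)/37⌋ = 11 can be that low.
k = 11 is achieved by 11 values at 19 and 1 at 56, total 265; lower one of the 56's by 36 (still > 19) to reach 229.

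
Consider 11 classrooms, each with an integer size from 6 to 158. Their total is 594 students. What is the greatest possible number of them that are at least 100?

With k values at 100 or above and the rest at least 6, the sum is at least 66 + 94k.
Since the sum is 594, we need 94k ≤ 528, i.e. k ≤ 5.
k = 5 is achieved by 5 values at 100 and 6 at 6, total 536; add 58 to one value (staying below 100) to reach 594.

5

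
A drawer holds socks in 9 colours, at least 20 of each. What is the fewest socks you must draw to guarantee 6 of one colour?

You could draw 5 of every colour without reaching 6 of any — 45 in all.
One more forces 6 of some colour, so 45 + 1 = 46.

46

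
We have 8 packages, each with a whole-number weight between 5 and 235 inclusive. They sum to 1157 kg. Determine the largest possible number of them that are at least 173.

With k values at 173 or above and the rest at least 5, the sum is at least 40 + 168k.
Since the sum is 1157, we need 168k ≤ 1117, i.e. k ≤ 6.
k = 6 is achieved by 6 values at 173 and 2 at 5, total 1048; add 109 to one value (staying below 173) to reach 1157.

6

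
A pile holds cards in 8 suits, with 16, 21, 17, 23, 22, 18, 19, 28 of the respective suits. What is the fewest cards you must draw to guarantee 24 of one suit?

160

In the worst case you take as many as possible of each suit without reaching 24: 16 + 21 + 17 + 23 + 22 + 18 + 19 + 23 = 159.
The next one must give 24 of some suit, so 159 + 1 = 160.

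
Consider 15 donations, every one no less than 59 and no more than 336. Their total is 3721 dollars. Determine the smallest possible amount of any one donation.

59

To make one donation as small as possible, make the other 14 as large as possible.
The other 14 can take up 14 × 336 = 4704 ≥ 3721 − 59, so one donation can sit at its floor of 59.
Achievable: one at 59 and the other 14 totalling 3662, which fits since 14 × 59 ≤ 3662 ≤ 14 × 336.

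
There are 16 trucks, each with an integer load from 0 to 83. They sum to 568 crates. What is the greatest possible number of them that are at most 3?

Suppose k of them are at most 3. Those contribute at most 3 each and the rest at most 83 each.
So the total is at most 3k + 83(16 − k) = 1328 − 80k. This must still be ≥ 568, so k ≤ 9.
k = 9 is achieved by 9 values at 3 and 7 at 83, total 608; lower one of the 83's by 40 (still > 3) to reach 568.

9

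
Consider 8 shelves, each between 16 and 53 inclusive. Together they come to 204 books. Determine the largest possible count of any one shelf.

53

To make one shelf as large as possible, make the other 7 as small as possible.
The other 7 contribute at least 7 × 16 = 112, leaving at most 204 − 112 = 92.
But each shelf is capped at 53, so the maximum is 53.
Achievable: one at 53 and the other 7 totalling 151, which fits since 7 × 16 ≤ 151 ≤ 7 × 53.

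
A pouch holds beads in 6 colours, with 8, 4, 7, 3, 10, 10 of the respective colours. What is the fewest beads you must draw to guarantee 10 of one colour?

41

In the worst case you take as many as possible of each colour without reaching 10: 8 + 4 + 7 + 3 + 9 + 9 = 40.
The next one must give 10 of some colour, so 40 + 1 = 41.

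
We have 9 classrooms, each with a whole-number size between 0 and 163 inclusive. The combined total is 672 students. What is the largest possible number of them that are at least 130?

5

If k of the values are ≥ 130, the total is ≥ 130k + 0(9 − k).
Setting 130k + 0(9 − k) ≤ 672 gives 130k ≤ 672, so k ≤ 5.
k = 5 is achieved by 5 values at 130 and 4 at 0, total 650; add 22 to one value (staying below 130) to reach 672.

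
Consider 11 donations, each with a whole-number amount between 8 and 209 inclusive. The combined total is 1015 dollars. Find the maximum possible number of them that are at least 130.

If k of the values are ≥ 130, the total is ≥ 130k + 8(11 − k).
Setting 130k + 8(11 − k) ≤ 1015 gives 122k ≤ 927, so k ≤ 7.
k = 7 is achieved by 7 values at 130 and 4 at 8, total 942; add 73 to one value (staying below 130) to reach 1015.

7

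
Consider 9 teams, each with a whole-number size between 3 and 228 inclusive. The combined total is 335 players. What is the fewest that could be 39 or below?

Each value above 39 is at least 40, contributing at least 40 − 3 = 37 above the floor 3.
The sum exceeds the floor total 27 by 308, so at most ⌊308/37⌋ = 8 exceed 39, and at least 1 are ≤ 39.
Exactly 1 works: 1 value at 3 and 8 at 40 total 323; raise one of the low values by 12 (still ≤ 39) to hit 335.

1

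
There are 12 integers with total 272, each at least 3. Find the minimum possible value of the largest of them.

Some value must be at least ⌈272/12⌉ = 23, since 12 × 22 = 264 < 272.
Equality holds with 8 values of 23 and 4 values of 22.

23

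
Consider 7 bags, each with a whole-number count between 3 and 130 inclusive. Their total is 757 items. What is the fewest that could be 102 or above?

2

If only k of them are at least 102, the other 7 − k are at most 101, so the total is at most k·130 + (7 − k)·101.
This must reach 757, so k·130 + (7 − k)·101 ≥ 757, giving k ≥ 2.
Exactly 2 works: 2 values at 130 and 5 at 101 total 765; lower one of the high values by 8 (still ≥ 102) to hit 757.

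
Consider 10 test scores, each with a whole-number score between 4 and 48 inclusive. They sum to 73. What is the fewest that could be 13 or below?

7

If only k of them are at most 13, the other 10 − k are at least 14, so the total is at least (10 − k)·14 + k·4.
This is ≤ 73, so (10 − k)·14 + 4k ≤ 73, which gives k ≥ 7.
Exactly 7 works: 7 values at 4 and 3 at 14 total 70; raise one of the low values by 3 (still ≤ 13) to hit 73.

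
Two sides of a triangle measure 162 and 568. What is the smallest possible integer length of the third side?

407

The third side must exceed |162 − 568| = 406.
The smallest integer above 406 is 407.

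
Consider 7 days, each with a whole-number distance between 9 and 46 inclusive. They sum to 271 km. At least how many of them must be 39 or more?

Each value short of 39 is at most 38, costing at least 46 − 38 = 8 against the maximum total of 322.
We can afford to lose at most 322 − 271 = 51, so at most ⌊51/8⌋ = 6 fall short, and at least 1 are ≥ 39.
Exactly 1 works: 1 value at 46 and 6 at 38 total 274; lower one of the high values by 3 (still ≥ 39) to hit 271.

1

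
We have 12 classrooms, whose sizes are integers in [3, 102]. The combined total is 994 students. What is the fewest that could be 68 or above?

If only k of them are at least 68, the other 12 − k are at most 67, so the total is at most k·102 + (12 − k)·67.
This must reach 994, so k·102 + (12 − k)·67 ≥ 994, giving k ≥ 6.
Exactly 6 works: 6 values at 102 and 6 at 67 total 1014; lower one of the high values by 20 (still ≥ 68) to hit 994.

6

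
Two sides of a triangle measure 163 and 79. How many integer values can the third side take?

The triangle inequality gives |163 − 79| < c < 163 + 79, i.e. 84 < c < 242.
So c can be any integer from 85 to 241: 157 values.

157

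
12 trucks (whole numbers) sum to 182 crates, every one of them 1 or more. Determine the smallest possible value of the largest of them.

16

If every one of the 12 were at most 15, the total would be at most 12 × 15 = 180 < 182.
Equality holds with 2 values of 16 and 10 values of 15.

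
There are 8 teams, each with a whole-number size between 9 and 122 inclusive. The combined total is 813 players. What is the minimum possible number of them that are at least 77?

Each value short of 77 is at most 76, costing at least 122 − 76 = 46 against the maximum total of 976.
We can afford to lose at most 976 − 813 = 163, so at most ⌊163/46⌋ = 3 fall short, and at least 5 are ≥ 77.
Exactly 5 works: 5 values at 122 and 3 at 76 total 838; lower one of the high values by 25 (still ≥ 77) to hit 813.

5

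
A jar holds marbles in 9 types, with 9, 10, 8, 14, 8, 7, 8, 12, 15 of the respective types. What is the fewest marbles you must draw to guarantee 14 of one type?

89

In the worst case you take as many as possible of each type without reaching 14: 9 + 10 + 8 + 13 + 8 + 7 + 8 + 12 + 13 = 88.
The next one must give 14 of some type, so 88 + 1 = 89.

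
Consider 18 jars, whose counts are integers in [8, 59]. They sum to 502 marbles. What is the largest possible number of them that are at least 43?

10

If k of the values are ≥ 43, the total is ≥ 43k + 8(18 − k).
Setting 43k + 8(18 − k) ≤ 502 gives 35k ≤ 358, so k ≤ 10.
k = 10 is achieved by 10 values at 43 and 8 at 8, total 494; add 8 to one value (staying below 43) to reach 502.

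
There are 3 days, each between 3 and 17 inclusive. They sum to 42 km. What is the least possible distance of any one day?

8

Minimizing one value means maximizing the remaining 2.
The other 2 contribute at most 2 × 17 = 34, leaving at least 42 − 34 = 8.
Since 8 ≥ 3, this is achievable: one at 8 and 2 at 17.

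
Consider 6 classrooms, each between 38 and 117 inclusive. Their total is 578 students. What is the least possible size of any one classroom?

38

To make one classroom as small as possible, make the other 5 as large as possible.
The other 5 can take up 5 × 117 = 585 ≥ 578 − 38, so one classroom can sit at its floor of 38.
Achievable: one at 38 and the other 5 totalling 540, which fits since 5 × 38 ≤ 540 ≤ 5 × 117.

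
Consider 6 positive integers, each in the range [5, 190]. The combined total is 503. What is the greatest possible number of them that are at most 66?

5

Suppose k of them are at most 66. Those contribute at most 66 each and the rest at most 190 each.
So the total is at most 66k + 190(6 − k) = 1140 − 124k. This must still be ≥ 503, so k ≤ 5.
k = 5 is achieved by 5 values at 66 and 1 at 190, total 520; lower one of the 190's by 17 (still > 66) to reach 503.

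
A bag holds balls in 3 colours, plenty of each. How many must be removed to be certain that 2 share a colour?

4

You could draw 1 of every colour without reaching 2 of any — 3 in all.
One more forces 2 of some colour, so 3 + 1 = 4.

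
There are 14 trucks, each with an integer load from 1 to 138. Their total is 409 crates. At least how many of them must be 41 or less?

Let j be the number exceeding 41. Then the total is ≥ 42·j + 1·(14 − j) = 14 + 41j.
So 41j ≤ 395 and j ≤ 9; hence at least 14 − 9 = 5 are ≤ 41.
Exactly 5 works: 5 values at 1 and 9 at 42 total 383; raise one of the low values by 26 (still ≤ 41) to hit 409.

5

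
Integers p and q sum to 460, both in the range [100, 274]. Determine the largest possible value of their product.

52900

For a fixed sum, the product pq is largest when p and q are as close as possible.
Taking p = 230 and q = 230 (both in [100, 274]) gives pq = 52900.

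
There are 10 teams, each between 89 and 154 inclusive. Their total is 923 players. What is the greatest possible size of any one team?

To make one team as large as possible, make the other 9 as small as possible.
The other 9 contribute at least 9 × 89 = 801, leaving at most 923 − 801 = 122.
Since 122 ≤ 154, this is achievable: one at 122 and 9 at 89.

122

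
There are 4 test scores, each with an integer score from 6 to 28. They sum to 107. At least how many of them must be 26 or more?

3

If only k of them are at least 26, the other 4 − k are at most 25, so the total is at most k·28 + (4 − k)·25.
This must reach 107, so k·28 + (4 − k)·25 ≥ 107, giving k ≥ 3.
Exactly 3 works: 3 values at 28 and 1 at 25 total 109; lower one of the high values by 2 (still ≥ 26) to hit 107.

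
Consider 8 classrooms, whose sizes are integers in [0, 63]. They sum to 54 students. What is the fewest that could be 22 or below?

6

Let j be the number exceeding 22. Then the total is ≥ 23·j + 0·(8 − j) = 0 + 23j.
So 23j ≤ 54 and j ≤ 2; hence at least 8 − 2 = 6 are ≤ 22.
Exactly 6 works: 6 values at 0 and 2 at 23 total 46; raise one of the low values by 8 (still ≤ 22) to hit 54.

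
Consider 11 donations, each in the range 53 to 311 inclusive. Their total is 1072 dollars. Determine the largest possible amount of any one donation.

311

Maximizing one value means minimizing the remaining 10.
The other 10 contribute at least 10 × 53 = 530, leaving at most 1072 − 530 = 542.
But each donation is capped at 311, so the maximum is 311.
Achievable: one at 311 and the other 10 totalling 761, which fits since 10 × 53 ≤ 761 ≤ 10 × 311.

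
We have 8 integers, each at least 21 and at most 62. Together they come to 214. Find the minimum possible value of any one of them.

To make one integer as small as possible, make the other 7 as large as possible.
The other 7 can take up 7 × 62 = 434 ≥ 214 − 21, so one integer can sit at its floor of 21.
Achievable: one at 21 and the other 7 totalling 193, which fits since 7 × 21 ≤ 193 ≤ 7 × 62.

21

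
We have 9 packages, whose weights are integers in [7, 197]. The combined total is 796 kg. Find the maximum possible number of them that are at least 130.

5

Suppose k of them are at least 130. Those contribute at least 130 each and the other 9 − k at least 7 each.
So the total is at least 130k + 7(9 − k) = 63 + 123k. This must be ≤ 796, giving k ≤ 5.
k = 5 is achieved by 5 values at 130 and 4 at 7, total 678; add 118 to one value (staying below 130) to reach 796.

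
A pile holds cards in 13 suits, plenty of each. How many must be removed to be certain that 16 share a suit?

You could draw 15 of every suit without reaching 16 of any — 195 in all.
One more forces 16 of some suit, so 195 + 1 = 196.

196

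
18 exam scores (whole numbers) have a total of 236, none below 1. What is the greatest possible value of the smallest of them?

13

The average is 236/18 < 14, so some value is ≤ 13.
Equality holds with 16 values of 13 and 2 values of 14.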